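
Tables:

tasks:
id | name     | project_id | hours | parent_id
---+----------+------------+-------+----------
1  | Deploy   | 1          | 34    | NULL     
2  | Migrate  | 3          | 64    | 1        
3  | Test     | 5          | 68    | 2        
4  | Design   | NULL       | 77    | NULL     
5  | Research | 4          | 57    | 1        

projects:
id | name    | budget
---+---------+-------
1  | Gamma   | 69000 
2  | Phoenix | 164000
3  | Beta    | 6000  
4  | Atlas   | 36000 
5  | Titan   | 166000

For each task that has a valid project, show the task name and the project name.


INNER JOIN keeps only tasks rows whose project_id matches an id in projects. Walk through each task:
  - task 1 (Deploy): project_id=1 -> matches Gamma
  - task 2 (Migrate): project_id=3 -> matches Beta
  - task 3 (Test): project_id=5 -> matches Titan
  - task 4 (Design): project_id=NULL, no match -> dropped
  - task 5 (Research): project_id=4 -> matches Atlas
So 1 of 5 rows is dropped.

SQL:
SELECT a.name, b.name AS project
FROM tasks a
INNER JOIN projects b ON a.project_id = b.id

Result:
name     | project
---------+--------
Deploy   | Gamma  
Migrate  | Beta   
Test     | Titan  
Research | Atlas  


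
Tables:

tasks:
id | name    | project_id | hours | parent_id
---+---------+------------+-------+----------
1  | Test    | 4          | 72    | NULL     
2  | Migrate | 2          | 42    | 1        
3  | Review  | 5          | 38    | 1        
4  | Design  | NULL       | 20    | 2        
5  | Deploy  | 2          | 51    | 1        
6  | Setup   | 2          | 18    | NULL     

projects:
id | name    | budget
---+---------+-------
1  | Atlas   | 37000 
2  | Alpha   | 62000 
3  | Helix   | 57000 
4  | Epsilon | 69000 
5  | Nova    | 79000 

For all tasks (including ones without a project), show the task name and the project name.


LEFT JOIN keeps every row from tasks (the left table); where project_id has no match in projects, the project columns become NULL. Walk through each task:
  - task 1 (Test): project_id=4 -> matches Epsilon
  - task 2 (Migrate): project_id=2 -> matches Alpha
  - task 3 (Review): project_id=5 -> matches Nova
  - task 4 (Design): project_id=NULL, no match -> kept with NULL
  - task 5 (Deploy): project_id=2 -> matches Alpha
  - task 6 (Setup): project_id=2 -> matches Alpha
All 6 rows appear; 1 has NULL project.

SQL:
SELECT a.name, b.name AS project
FROM tasks a
LEFT JOIN projects b ON a.project_id = b.id

Result:
name    | project
--------+--------
Test    | Epsilon
Migrate | Alpha  
Review  | Nova   
Design  | NULL   
Deploy  | Alpha  
Setup   | Alpha  


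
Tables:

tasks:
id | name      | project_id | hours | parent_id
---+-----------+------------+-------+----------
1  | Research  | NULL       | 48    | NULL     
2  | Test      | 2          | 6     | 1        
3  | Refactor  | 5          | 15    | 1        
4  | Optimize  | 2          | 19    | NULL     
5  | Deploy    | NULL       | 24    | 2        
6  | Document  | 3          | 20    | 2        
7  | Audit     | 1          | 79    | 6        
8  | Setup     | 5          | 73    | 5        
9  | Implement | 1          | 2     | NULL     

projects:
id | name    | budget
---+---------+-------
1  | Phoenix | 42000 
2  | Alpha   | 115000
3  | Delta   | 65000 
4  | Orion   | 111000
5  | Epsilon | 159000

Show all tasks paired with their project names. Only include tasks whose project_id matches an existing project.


INNER JOIN keeps only tasks rows whose project_id matches an id in projects. Walk through each task:
  - task 1 (Research): project_id=NULL, no match -> dropped
  - task 2 (Test): project_id=2 -> matches Alpha
  - task 3 (Refactor): project_id=5 -> matches Epsilon
  - task 4 (Optimize): project_id=2 -> matches Alpha
  - task 5 (Deploy): project_id=NULL, no match -> dropped
  - task 6 (Document): project_id=3 -> matches Delta
  - task 7 (Audit): project_id=1 -> matches Phoenix
  - task 8 (Setup): project_id=5 -> matches Epsilon
  - task 9 (Implement): project_id=1 -> matches Phoenix
So 2 of 9 rows are dropped.

SQL:
SELECT a.name, b.name AS project
FROM tasks a
INNER JOIN projects b ON a.project_id = b.id

Result:
name      | project
----------+--------
Test      | Alpha  
Refactor  | Epsilon
Optimize  | Alpha  
Document  | Delta  
Audit     | Phoenix
Setup     | Epsilon
Implement | Phoenix


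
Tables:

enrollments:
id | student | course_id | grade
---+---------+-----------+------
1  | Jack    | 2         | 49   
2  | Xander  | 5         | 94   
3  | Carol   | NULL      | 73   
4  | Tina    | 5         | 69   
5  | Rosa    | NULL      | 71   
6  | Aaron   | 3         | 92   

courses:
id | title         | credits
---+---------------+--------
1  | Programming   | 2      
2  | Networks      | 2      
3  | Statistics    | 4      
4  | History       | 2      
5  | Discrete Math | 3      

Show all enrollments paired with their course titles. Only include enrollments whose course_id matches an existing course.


INNER JOIN keeps only enrollments rows whose course_id matches an id in courses. Walk through each enrollment:
  - enrollment 1 (Jack): course_id=2 -> matches Networks
  - enrollment 2 (Xander): course_id=5 -> matches Discrete Math
  - enrollment 3 (Carol): course_id=NULL, no match -> dropped
  - enrollment 4 (Tina): course_id=5 -> matches Discrete Math
  - enrollment 5 (Rosa): course_id=NULL, no match -> dropped
  - enrollment 6 (Aaron): course_id=3 -> matches Statistics
So 2 of 6 rows are dropped.

SQL:
SELECT a.student, b.title AS course
FROM enrollments a
INNER JOIN courses b ON a.course_id = b.id

Result:
student | course       
--------+--------------
Jack    | Networks     
Xander  | Discrete Math
Tina    | Discrete Math
Aaron   | Statistics   


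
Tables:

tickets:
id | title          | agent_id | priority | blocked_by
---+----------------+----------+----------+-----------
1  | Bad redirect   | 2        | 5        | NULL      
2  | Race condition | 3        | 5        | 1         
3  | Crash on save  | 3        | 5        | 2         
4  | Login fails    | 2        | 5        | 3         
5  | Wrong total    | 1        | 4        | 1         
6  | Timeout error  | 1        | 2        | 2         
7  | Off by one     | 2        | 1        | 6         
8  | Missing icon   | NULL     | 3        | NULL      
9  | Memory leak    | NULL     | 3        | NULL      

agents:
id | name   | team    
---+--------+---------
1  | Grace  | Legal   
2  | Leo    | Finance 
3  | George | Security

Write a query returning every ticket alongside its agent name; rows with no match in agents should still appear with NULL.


LEFT JOIN keeps every row from tickets (the left table); where agent_id has no match in agents, the agent columns become NULL. Walk through each ticket:
  - ticket 1 (Bad redirect): agent_id=2 -> matches Leo
  - ticket 2 (Race condition): agent_id=3 -> matches George
  - ticket 3 (Crash on save): agent_id=3 -> matches George
  - ticket 4 (Login fails): agent_id=2 -> matches Leo
  - ticket 5 (Wrong total): agent_id=1 -> matches Grace
  - ticket 6 (Timeout error): agent_id=1 -> matches Grace
  - ticket 7 (Off by one): agent_id=2 -> matches Leo
  - ticket 8 (Missing icon): agent_id=NULL, no match -> kept with NULL
  - ticket 9 (Memory leak): agent_id=NULL, no match -> kept with NULL
All 9 rows appear; 2 have NULL agent.

SQL:
SELECT a.title, b.name AS agent
FROM tickets a
LEFT JOIN agents b ON a.agent_id = b.id

Result:
title          | agent 
---------------+-------
Bad redirect   | Leo   
Race condition | George
Crash on save  | George
Login fails    | Leo   
Wrong total    | Grace 
Timeout error  | Grace 
Off by one     | Leo   
Missing icon   | NULL  
Memory leak    | NULL  


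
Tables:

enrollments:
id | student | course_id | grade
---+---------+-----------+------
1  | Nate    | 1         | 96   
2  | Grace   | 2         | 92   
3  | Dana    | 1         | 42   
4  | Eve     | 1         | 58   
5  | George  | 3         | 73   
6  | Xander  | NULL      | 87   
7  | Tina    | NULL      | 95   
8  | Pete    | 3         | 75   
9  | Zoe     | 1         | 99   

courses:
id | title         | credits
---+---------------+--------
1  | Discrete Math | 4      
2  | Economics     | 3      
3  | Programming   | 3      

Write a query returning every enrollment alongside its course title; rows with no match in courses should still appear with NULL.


LEFT JOIN keeps every row from enrollments (the left table); where course_id has no match in courses, the course columns become NULL. Walk through each enrollment:
  - enrollment 1 (Nate): course_id=1 -> matches Discrete Math
  - enrollment 2 (Grace): course_id=2 -> matches Economics
  - enrollment 3 (Dana): course_id=1 -> matches Discrete Math
  - enrollment 4 (Eve): course_id=1 -> matches Discrete Math
  - enrollment 5 (George): course_id=3 -> matches Programming
  - enrollment 6 (Xander): course_id=NULL, no match -> kept with NULL
  - enrollment 7 (Tina): course_id=NULL, no match -> kept with NULL
  - enrollment 8 (Pete): course_id=3 -> matches Programming
  - enrollment 9 (Zoe): course_id=1 -> matches Discrete Math
All 9 rows appear; 2 have NULL course.

SQL:
SELECT a.student, b.title AS course
FROM enrollments a
LEFT JOIN courses b ON a.course_id = b.id

Result:
student | course       
--------+--------------
Nate    | Discrete Math
Grace   | Economics    
Dana    | Discrete Math
Eve     | Discrete Math
George  | Programming  
Xander  | NULL         
Tina    | NULL         
Pete    | Programming  
Zoe     | Discrete Math


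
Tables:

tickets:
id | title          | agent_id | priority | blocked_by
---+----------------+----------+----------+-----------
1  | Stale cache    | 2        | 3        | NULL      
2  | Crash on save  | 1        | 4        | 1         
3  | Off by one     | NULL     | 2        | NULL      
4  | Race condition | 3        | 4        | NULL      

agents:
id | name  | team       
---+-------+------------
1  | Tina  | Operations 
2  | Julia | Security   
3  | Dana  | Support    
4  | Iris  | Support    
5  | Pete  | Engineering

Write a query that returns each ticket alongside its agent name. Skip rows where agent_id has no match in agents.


INNER JOIN keeps only tickets rows whose agent_id matches an id in agents. Walk through each ticket:
  - ticket 1 (Stale cache): agent_id=2 -> matches Julia
  - ticket 2 (Crash on save): agent_id=1 -> matches Tina
  - ticket 3 (Off by one): agent_id=NULL, no match -> dropped
  - ticket 4 (Race condition): agent_id=3 -> matches Dana
So 1 of 4 rows is dropped.

SQL:
SELECT a.title, b.name AS agent
FROM tickets a
INNER JOIN agents b ON a.agent_id = b.id

Result:
title          | agent
---------------+------
Stale cache    | Julia
Crash on save  | Tina 
Race condition | Dana 


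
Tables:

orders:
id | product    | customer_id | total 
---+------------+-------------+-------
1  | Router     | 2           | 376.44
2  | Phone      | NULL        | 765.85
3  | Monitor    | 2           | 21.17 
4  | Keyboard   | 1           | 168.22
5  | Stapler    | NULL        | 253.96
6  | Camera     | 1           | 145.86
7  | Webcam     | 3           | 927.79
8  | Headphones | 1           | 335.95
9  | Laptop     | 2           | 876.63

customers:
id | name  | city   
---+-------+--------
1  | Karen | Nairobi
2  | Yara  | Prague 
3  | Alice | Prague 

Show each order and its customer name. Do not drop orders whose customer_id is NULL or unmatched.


LEFT JOIN keeps every row from orders (the left table); where customer_id has no match in customers, the customer columns become NULL. Walk through each order:
  - order 1 (Router): customer_id=2 -> matches Yara
  - order 2 (Phone): customer_id=NULL, no match -> kept with NULL
  - order 3 (Monitor): customer_id=2 -> matches Yara
  - order 4 (Keyboard): customer_id=1 -> matches Karen
  - order 5 (Stapler): customer_id=NULL, no match -> kept with NULL
  - order 6 (Camera): customer_id=1 -> matches Karen
  - order 7 (Webcam): customer_id=3 -> matches Alice
  - order 8 (Headphones): customer_id=1 -> matches Karen
  - order 9 (Laptop): customer_id=2 -> matches Yara
All 9 rows appear; 2 have NULL customer.

SQL:
SELECT a.product, b.name AS customer
FROM orders a
LEFT JOIN customers b ON a.customer_id = b.id

Result:
product    | customer
-----------+---------
Router     | Yara    
Phone      | NULL    
Monitor    | Yara    
Keyboard   | Karen   
Stapler    | NULL    
Camera     | Karen   
Webcam     | Alice   
Headphones | Karen   
Laptop     | Yara    


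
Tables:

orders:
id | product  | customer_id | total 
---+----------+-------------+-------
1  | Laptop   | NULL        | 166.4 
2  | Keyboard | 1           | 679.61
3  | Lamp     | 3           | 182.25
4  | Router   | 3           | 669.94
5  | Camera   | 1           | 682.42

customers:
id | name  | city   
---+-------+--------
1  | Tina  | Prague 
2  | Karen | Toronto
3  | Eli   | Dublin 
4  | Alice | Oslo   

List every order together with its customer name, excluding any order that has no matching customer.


INNER JOIN keeps only orders rows whose customer_id matches an id in customers. Walk through each order:
  - order 1 (Laptop): customer_id=NULL, no match -> dropped
  - order 2 (Keyboard): customer_id=1 -> matches Tina
  - order 3 (Lamp): customer_id=3 -> matches Eli
  - order 4 (Router): customer_id=3 -> matches Eli
  - order 5 (Camera): customer_id=1 -> matches Tina
So 1 of 5 rows is dropped.

SQL:
SELECT a.product, b.name AS customer
FROM orders a
INNER JOIN customers b ON a.customer_id = b.id

Result:
product  | customer
---------+---------
Keyboard | Tina    
Lamp     | Eli     
Router   | Eli     
Camera   | Tina    


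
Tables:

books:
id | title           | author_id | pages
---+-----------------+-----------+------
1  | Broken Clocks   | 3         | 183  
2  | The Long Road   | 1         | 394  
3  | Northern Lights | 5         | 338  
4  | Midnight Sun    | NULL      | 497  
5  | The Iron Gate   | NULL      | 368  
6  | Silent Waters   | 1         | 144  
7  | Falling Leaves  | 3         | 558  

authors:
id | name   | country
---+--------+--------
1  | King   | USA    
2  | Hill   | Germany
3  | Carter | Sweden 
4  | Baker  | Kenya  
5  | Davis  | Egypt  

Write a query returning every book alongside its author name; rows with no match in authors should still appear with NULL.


LEFT JOIN keeps every row from books (the left table); where author_id has no match in authors, the author columns become NULL. Walk through each book:
  - book 1 (Broken Clocks): author_id=3 -> matches Carter
  - book 2 (The Long Road): author_id=1 -> matches King
  - book 3 (Northern Lights): author_id=5 -> matches Davis
  - book 4 (Midnight Sun): author_id=NULL, no match -> kept with NULL
  - book 5 (The Iron Gate): author_id=NULL, no match -> kept with NULL
  - book 6 (Silent Waters): author_id=1 -> matches King
  - book 7 (Falling Leaves): author_id=3 -> matches Carter
All 7 rows appear; 2 have NULL author.

SQL:
SELECT a.title, b.name AS author
FROM books a
LEFT JOIN authors b ON a.author_id = b.id

Result:
title           | author
----------------+-------
Broken Clocks   | Carter
The Long Road   | King  
Northern Lights | Davis 
Midnight Sun    | NULL  
The Iron Gate   | NULL  
Silent Waters   | King  
Falling Leaves  | Carter


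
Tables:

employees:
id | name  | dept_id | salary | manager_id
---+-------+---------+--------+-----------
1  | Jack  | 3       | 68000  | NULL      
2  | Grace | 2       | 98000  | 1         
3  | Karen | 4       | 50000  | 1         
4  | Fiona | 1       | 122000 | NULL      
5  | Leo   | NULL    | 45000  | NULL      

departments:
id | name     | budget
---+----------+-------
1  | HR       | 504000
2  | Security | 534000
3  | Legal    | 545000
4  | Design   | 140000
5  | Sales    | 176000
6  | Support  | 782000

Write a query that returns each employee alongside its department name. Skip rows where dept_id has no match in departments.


INNER JOIN keeps only employees rows whose dept_id matches an id in departments. Walk through each employee:
  - employee 1 (Jack): dept_id=3 -> matches Legal
  - employee 2 (Grace): dept_id=2 -> matches Security
  - employee 3 (Karen): dept_id=4 -> matches Design
  - employee 4 (Fiona): dept_id=1 -> matches HR
  - employee 5 (Leo): dept_id=NULL, no match -> dropped
So 1 of 5 rows is dropped.

SQL:
SELECT a.name, b.name AS department
FROM employees a
INNER JOIN departments b ON a.dept_id = b.id

Result:
name  | department
------+-----------
Jack  | Legal     
Grace | Security  
Karen | Design    
Fiona | HR        


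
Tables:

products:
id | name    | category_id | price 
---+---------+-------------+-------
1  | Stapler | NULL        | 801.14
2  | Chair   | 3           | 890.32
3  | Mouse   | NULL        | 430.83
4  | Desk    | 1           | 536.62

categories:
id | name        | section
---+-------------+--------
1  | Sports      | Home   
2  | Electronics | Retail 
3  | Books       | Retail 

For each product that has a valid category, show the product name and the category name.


INNER JOIN keeps only products rows whose category_id matches an id in categories. Walk through each product:
  - product 1 (Stapler): category_id=NULL, no match -> dropped
  - product 2 (Chair): category_id=3 -> matches Books
  - product 3 (Mouse): category_id=NULL, no match -> dropped
  - product 4 (Desk): category_id=1 -> matches Sports
So 2 of 4 rows are dropped.

SQL:
SELECT a.name, b.name AS category
FROM products a
INNER JOIN categories b ON a.category_id = b.id

Result:
name  | category
------+---------
Chair | Books   
Desk  | Sports  


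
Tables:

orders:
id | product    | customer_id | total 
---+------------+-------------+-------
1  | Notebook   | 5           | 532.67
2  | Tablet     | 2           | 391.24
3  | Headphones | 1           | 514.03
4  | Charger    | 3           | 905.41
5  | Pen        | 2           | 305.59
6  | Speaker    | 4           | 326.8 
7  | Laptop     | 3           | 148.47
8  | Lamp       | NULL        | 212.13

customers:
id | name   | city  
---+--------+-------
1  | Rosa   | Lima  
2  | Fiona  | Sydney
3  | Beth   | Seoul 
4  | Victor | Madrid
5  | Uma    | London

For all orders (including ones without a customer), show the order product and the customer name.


LEFT JOIN keeps every row from orders (the left table); where customer_id has no match in customers, the customer columns become NULL. Walk through each order:
  - order 1 (Notebook): customer_id=5 -> matches Uma
  - order 2 (Tablet): customer_id=2 -> matches Fiona
  - order 3 (Headphones): customer_id=1 -> matches Rosa
  - order 4 (Charger): customer_id=3 -> matches Beth
  - order 5 (Pen): customer_id=2 -> matches Fiona
  - order 6 (Speaker): customer_id=4 -> matches Victor
  - order 7 (Laptop): customer_id=3 -> matches Beth
  - order 8 (Lamp): customer_id=NULL, no match -> kept with NULL
All 8 rows appear; 1 has NULL customer.

SQL:
SELECT a.product, b.name AS customer
FROM orders a
LEFT JOIN customers b ON a.customer_id = b.id

Result:
product    | customer
-----------+---------
Notebook   | Uma     
Tablet     | Fiona   
Headphones | Rosa    
Charger    | Beth    
Pen        | Fiona   
Speaker    | Victor  
Laptop     | Beth    
Lamp       | NULL    


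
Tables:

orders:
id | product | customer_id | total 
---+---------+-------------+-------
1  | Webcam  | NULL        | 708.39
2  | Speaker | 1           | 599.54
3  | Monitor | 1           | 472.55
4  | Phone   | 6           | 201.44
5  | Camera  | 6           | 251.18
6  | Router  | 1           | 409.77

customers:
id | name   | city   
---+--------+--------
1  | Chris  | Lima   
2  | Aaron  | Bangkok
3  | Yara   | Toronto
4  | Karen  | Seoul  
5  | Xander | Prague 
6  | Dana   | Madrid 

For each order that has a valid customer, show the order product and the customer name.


INNER JOIN keeps only orders rows whose customer_id matches an id in customers. Walk through each order:
  - order 1 (Webcam): customer_id=NULL, no match -> dropped
  - order 2 (Speaker): customer_id=1 -> matches Chris
  - order 3 (Monitor): customer_id=1 -> matches Chris
  - order 4 (Phone): customer_id=6 -> matches Dana
  - order 5 (Camera): customer_id=6 -> matches Dana
  - order 6 (Router): customer_id=1 -> matches Chris
So 1 of 6 rows is dropped.

SQL:
SELECT a.product, b.name AS customer
FROM orders a
INNER JOIN customers b ON a.customer_id = b.id

Result:
product | customer
--------+---------
Speaker | Chris   
Monitor | Chris   
Phone   | Dana    
Camera  | Dana    
Router  | Chris   


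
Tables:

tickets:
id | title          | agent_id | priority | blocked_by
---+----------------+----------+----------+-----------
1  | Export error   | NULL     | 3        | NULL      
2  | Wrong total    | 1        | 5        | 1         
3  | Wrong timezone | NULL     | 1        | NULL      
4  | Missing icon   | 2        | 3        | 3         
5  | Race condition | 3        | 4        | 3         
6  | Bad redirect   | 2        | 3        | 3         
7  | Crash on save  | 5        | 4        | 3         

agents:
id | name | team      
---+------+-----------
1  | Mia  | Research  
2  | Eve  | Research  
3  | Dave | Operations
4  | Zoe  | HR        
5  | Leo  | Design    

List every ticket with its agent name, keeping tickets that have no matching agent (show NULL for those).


LEFT JOIN keeps every row from tickets (the left table); where agent_id has no match in agents, the agent columns become NULL. Walk through each ticket:
  - ticket 1 (Export error): agent_id=NULL, no match -> kept with NULL
  - ticket 2 (Wrong total): agent_id=1 -> matches Mia
  - ticket 3 (Wrong timezone): agent_id=NULL, no match -> kept with NULL
  - ticket 4 (Missing icon): agent_id=2 -> matches Eve
  - ticket 5 (Race condition): agent_id=3 -> matches Dave
  - ticket 6 (Bad redirect): agent_id=2 -> matches Eve
  - ticket 7 (Crash on save): agent_id=5 -> matches Leo
All 7 rows appear; 2 have NULL agent.

SQL:
SELECT a.title, b.name AS agent
FROM tickets a
LEFT JOIN agents b ON a.agent_id = b.id

Result:
title          | agent
---------------+------
Export error   | NULL 
Wrong total    | Mia  
Wrong timezone | NULL 
Missing icon   | Eve  
Race condition | Dave 
Bad redirect   | Eve  
Crash on save  | Leo  


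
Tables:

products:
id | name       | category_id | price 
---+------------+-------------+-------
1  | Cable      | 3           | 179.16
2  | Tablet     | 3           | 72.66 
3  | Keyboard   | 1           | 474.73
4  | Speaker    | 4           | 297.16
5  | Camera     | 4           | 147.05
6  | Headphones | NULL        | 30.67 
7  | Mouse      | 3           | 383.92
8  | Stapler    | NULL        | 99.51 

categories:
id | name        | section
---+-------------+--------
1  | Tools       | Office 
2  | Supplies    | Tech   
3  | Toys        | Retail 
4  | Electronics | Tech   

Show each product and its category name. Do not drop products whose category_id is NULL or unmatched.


LEFT JOIN keeps every row from products (the left table); where category_id has no match in categories, the category columns become NULL. Walk through each product:
  - product 1 (Cable): category_id=3 -> matches Toys
  - product 2 (Tablet): category_id=3 -> matches Toys
  - product 3 (Keyboard): category_id=1 -> matches Tools
  - product 4 (Speaker): category_id=4 -> matches Electronics
  - product 5 (Camera): category_id=4 -> matches Electronics
  - product 6 (Headphones): category_id=NULL, no match -> kept with NULL
  - product 7 (Mouse): category_id=3 -> matches Toys
  - product 8 (Stapler): category_id=NULL, no match -> kept with NULL
All 8 rows appear; 2 have NULL category.

SQL:
SELECT a.name, b.name AS category
FROM products a
LEFT JOIN categories b ON a.category_id = b.id

Result:
name       | category   
-----------+------------
Cable      | Toys       
Tablet     | Toys       
Keyboard   | Tools      
Speaker    | Electronics
Camera     | Electronics
Headphones | NULL       
Mouse      | Toys       
Stapler    | NULL       


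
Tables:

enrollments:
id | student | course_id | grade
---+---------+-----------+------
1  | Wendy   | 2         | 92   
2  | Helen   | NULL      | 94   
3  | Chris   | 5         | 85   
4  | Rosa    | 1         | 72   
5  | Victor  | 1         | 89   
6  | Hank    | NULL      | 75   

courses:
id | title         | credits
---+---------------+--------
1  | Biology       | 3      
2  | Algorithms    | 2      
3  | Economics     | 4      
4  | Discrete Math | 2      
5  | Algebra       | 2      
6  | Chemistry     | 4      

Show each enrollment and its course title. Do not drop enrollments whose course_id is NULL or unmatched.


LEFT JOIN keeps every row from enrollments (the left table); where course_id has no match in courses, the course columns become NULL. Walk through each enrollment:
  - enrollment 1 (Wendy): course_id=2 -> matches Algorithms
  - enrollment 2 (Helen): course_id=NULL, no match -> kept with NULL
  - enrollment 3 (Chris): course_id=5 -> matches Algebra
  - enrollment 4 (Rosa): course_id=1 -> matches Biology
  - enrollment 5 (Victor): course_id=1 -> matches Biology
  - enrollment 6 (Hank): course_id=NULL, no match -> kept with NULL
All 6 rows appear; 2 have NULL course.

SQL:
SELECT a.student, b.title AS course
FROM enrollments a
LEFT JOIN courses b ON a.course_id = b.id

Result:
student | course    
--------+-----------
Wendy   | Algorithms
Helen   | NULL      
Chris   | Algebra   
Rosa    | Biology   
Victor  | Biology   
Hank    | NULL      


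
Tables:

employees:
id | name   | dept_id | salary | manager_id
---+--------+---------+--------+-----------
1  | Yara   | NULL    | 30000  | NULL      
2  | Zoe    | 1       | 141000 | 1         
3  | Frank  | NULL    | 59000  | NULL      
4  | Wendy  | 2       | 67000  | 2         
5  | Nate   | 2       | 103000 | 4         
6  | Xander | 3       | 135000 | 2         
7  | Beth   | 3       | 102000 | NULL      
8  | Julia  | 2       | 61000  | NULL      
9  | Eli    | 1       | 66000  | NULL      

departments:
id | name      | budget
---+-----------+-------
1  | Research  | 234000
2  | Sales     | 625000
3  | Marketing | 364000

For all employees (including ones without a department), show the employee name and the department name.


LEFT JOIN keeps every row from employees (the left table); where dept_id has no match in departments, the department columns become NULL. Walk through each employee:
  - employee 1 (Yara): dept_id=NULL, no match -> kept with NULL
  - employee 2 (Zoe): dept_id=1 -> matches Research
  - employee 3 (Frank): dept_id=NULL, no match -> kept with NULL
  - employee 4 (Wendy): dept_id=2 -> matches Sales
  - employee 5 (Nate): dept_id=2 -> matches Sales
  - employee 6 (Xander): dept_id=3 -> matches Marketing
  - employee 7 (Beth): dept_id=3 -> matches Marketing
  - employee 8 (Julia): dept_id=2 -> matches Sales
  - employee 9 (Eli): dept_id=1 -> matches Research
All 9 rows appear; 2 have NULL department.

SQL:
SELECT a.name, b.name AS department
FROM employees a
LEFT JOIN departments b ON a.dept_id = b.id

Result:
name   | department
-------+-----------
Yara   | NULL      
Zoe    | Research  
Frank  | NULL      
Wendy  | Sales     
Nate   | Sales     
Xander | Marketing 
Beth   | Marketing 
Julia  | Sales     
Eli    | Research  


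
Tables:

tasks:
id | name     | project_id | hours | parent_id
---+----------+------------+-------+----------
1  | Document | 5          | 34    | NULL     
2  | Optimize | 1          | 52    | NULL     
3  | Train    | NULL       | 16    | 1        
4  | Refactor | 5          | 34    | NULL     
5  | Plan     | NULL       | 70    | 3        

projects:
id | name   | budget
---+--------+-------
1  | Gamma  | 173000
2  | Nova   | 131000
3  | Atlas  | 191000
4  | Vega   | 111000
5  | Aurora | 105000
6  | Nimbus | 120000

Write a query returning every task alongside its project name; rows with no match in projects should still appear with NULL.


LEFT JOIN keeps every row from tasks (the left table); where project_id has no match in projects, the project columns become NULL. Walk through each task:
  - task 1 (Document): project_id=5 -> matches Aurora
  - task 2 (Optimize): project_id=1 -> matches Gamma
  - task 3 (Train): project_id=NULL, no match -> kept with NULL
  - task 4 (Refactor): project_id=5 -> matches Aurora
  - task 5 (Plan): project_id=NULL, no match -> kept with NULL
All 5 rows appear; 2 have NULL project.

SQL:
SELECT a.name, b.name AS project
FROM tasks a
LEFT JOIN projects b ON a.project_id = b.id

Result:
name     | project
---------+--------
Document | Aurora 
Optimize | Gamma  
Train    | NULL   
Refactor | Aurora 
Plan     | NULL   


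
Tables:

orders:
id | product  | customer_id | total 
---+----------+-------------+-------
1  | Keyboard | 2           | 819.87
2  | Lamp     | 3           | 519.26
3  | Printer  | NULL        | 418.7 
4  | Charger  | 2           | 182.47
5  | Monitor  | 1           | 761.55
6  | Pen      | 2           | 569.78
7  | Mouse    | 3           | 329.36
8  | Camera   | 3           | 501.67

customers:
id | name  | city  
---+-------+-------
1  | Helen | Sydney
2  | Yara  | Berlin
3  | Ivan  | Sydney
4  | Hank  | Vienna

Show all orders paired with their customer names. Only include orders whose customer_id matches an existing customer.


INNER JOIN keeps only orders rows whose customer_id matches an id in customers. Walk through each order:
  - order 1 (Keyboard): customer_id=2 -> matches Yara
  - order 2 (Lamp): customer_id=3 -> matches Ivan
  - order 3 (Printer): customer_id=NULL, no match -> dropped
  - order 4 (Charger): customer_id=2 -> matches Yara
  - order 5 (Monitor): customer_id=1 -> matches Helen
  - order 6 (Pen): customer_id=2 -> matches Yara
  - order 7 (Mouse): customer_id=3 -> matches Ivan
  - order 8 (Camera): customer_id=3 -> matches Ivan
So 1 of 8 rows is dropped.

SQL:
SELECT a.product, b.name AS customer
FROM orders a
INNER JOIN customers b ON a.customer_id = b.id

Result:
product  | customer
---------+---------
Keyboard | Yara    
Lamp     | Ivan    
Charger  | Yara    
Monitor  | Helen   
Pen      | Yara    
Mouse    | Ivan    
Camera   | Ivan    


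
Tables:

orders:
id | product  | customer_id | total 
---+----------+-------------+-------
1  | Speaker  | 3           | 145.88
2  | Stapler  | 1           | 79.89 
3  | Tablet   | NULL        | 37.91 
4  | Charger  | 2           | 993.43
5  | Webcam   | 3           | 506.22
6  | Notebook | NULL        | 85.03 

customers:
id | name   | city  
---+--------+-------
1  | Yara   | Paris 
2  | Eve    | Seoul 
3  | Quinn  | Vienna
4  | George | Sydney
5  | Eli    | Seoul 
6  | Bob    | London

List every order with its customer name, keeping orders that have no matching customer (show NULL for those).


LEFT JOIN keeps every row from orders (the left table); where customer_id has no match in customers, the customer columns become NULL. Walk through each order:
  - order 1 (Speaker): customer_id=3 -> matches Quinn
  - order 2 (Stapler): customer_id=1 -> matches Yara
  - order 3 (Tablet): customer_id=NULL, no match -> kept with NULL
  - order 4 (Charger): customer_id=2 -> matches Eve
  - order 5 (Webcam): customer_id=3 -> matches Quinn
  - order 6 (Notebook): customer_id=NULL, no match -> kept with NULL
All 6 rows appear; 2 have NULL customer.

SQL:
SELECT a.product, b.name AS customer
FROM orders a
LEFT JOIN customers b ON a.customer_id = b.id

Result:
product  | customer
---------+---------
Speaker  | Quinn   
Stapler  | Yara    
Tablet   | NULL    
Charger  | Eve     
Webcam   | Quinn   
Notebook | NULL    


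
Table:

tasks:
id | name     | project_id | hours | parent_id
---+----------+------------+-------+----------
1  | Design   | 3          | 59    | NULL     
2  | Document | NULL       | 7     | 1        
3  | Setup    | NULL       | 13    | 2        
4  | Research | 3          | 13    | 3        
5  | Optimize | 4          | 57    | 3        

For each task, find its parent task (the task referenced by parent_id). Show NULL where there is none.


This is a self-join: tasks is joined to a second copy of itself, matching each row's parent_id to another row's id. Use LEFT JOIN so rows with parent_id=NULL are kept.
  - task 1 (Design): parent_id=NULL -> NULL
  - task 2 (Document): parent_id=1 -> Design
  - task 3 (Setup): parent_id=2 -> Document
  - task 4 (Research): parent_id=3 -> Setup
  - task 5 (Optimize): parent_id=3 -> Setup

SQL:
SELECT a.name AS item, b.name AS parent
FROM tasks a
LEFT JOIN tasks b ON a.parent_id = b.id

Result:
item     | parent  
---------+---------
Design   | NULL    
Document | Design  
Setup    | Document
Research | Setup   
Optimize | Setup   


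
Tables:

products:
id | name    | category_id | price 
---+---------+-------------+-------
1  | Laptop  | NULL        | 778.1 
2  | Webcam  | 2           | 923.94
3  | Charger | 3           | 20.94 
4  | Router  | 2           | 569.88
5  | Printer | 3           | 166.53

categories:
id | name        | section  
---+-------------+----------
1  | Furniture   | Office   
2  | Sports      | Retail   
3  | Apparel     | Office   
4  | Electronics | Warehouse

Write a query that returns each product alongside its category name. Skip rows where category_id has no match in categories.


INNER JOIN keeps only products rows whose category_id matches an id in categories. Walk through each product:
  - product 1 (Laptop): category_id=NULL, no match -> dropped
  - product 2 (Webcam): category_id=2 -> matches Sports
  - product 3 (Charger): category_id=3 -> matches Apparel
  - product 4 (Router): category_id=2 -> matches Sports
  - product 5 (Printer): category_id=3 -> matches Apparel
So 1 of 5 rows is dropped.

SQL:
SELECT a.name, b.name AS category
FROM products a
INNER JOIN categories b ON a.category_id = b.id

Result:
name    | category
--------+---------
Webcam  | Sports  
Charger | Apparel 
Router  | Sports  
Printer | Apparel 


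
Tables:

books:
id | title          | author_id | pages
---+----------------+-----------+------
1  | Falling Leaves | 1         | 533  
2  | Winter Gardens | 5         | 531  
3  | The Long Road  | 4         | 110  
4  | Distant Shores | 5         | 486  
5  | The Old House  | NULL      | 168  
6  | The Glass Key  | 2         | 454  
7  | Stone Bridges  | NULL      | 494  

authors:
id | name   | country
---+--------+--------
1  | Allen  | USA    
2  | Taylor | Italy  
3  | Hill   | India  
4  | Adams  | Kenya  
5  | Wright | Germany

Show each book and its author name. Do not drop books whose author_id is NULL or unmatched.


LEFT JOIN keeps every row from books (the left table); where author_id has no match in authors, the author columns become NULL. Walk through each book:
  - book 1 (Falling Leaves): author_id=1 -> matches Allen
  - book 2 (Winter Gardens): author_id=5 -> matches Wright
  - book 3 (The Long Road): author_id=4 -> matches Adams
  - book 4 (Distant Shores): author_id=5 -> matches Wright
  - book 5 (The Old House): author_id=NULL, no match -> kept with NULL
  - book 6 (The Glass Key): author_id=2 -> matches Taylor
  - book 7 (Stone Bridges): author_id=NULL, no match -> kept with NULL
All 7 rows appear; 2 have NULL author.

SQL:
SELECT a.title, b.name AS author
FROM books a
LEFT JOIN authors b ON a.author_id = b.id

Result:
title          | author
---------------+-------
Falling Leaves | Allen 
Winter Gardens | Wright
The Long Road  | Adams 
Distant Shores | Wright
The Old House  | NULL  
The Glass Key  | Taylor
Stone Bridges  | NULL  


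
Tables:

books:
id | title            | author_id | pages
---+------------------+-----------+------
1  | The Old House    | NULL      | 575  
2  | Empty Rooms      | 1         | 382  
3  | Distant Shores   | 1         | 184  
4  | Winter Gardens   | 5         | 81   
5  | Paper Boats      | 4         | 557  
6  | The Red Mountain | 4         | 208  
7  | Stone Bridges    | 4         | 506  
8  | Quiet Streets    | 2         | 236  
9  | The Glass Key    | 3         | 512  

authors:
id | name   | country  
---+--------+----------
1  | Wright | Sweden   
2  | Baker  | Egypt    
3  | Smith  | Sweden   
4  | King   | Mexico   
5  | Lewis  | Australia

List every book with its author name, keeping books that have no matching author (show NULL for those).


LEFT JOIN keeps every row from books (the left table); where author_id has no match in authors, the author columns become NULL. Walk through each book:
  - book 1 (The Old House): author_id=NULL, no match -> kept with NULL
  - book 2 (Empty Rooms): author_id=1 -> matches Wright
  - book 3 (Distant Shores): author_id=1 -> matches Wright
  - book 4 (Winter Gardens): author_id=5 -> matches Lewis
  - book 5 (Paper Boats): author_id=4 -> matches King
  - book 6 (The Red Mountain): author_id=4 -> matches King
  - book 7 (Stone Bridges): author_id=4 -> matches King
  - book 8 (Quiet Streets): author_id=2 -> matches Baker
  - book 9 (The Glass Key): author_id=3 -> matches Smith
All 9 rows appear; 1 has NULL author.

SQL:
SELECT a.title, b.name AS author
FROM books a
LEFT JOIN authors b ON a.author_id = b.id

Result:
title            | author
-----------------+-------
The Old House    | NULL  
Empty Rooms      | Wright
Distant Shores   | Wright
Winter Gardens   | Lewis 
Paper Boats      | King  
The Red Mountain | King  
Stone Bridges    | King  
Quiet Streets    | Baker 
The Glass Key    | Smith 


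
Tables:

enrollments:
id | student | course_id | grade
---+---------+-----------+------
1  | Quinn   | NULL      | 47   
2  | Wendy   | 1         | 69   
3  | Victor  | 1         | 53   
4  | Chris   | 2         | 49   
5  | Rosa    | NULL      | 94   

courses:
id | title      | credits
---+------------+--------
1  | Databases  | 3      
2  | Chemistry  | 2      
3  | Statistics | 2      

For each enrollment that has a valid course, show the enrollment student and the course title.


INNER JOIN keeps only enrollments rows whose course_id matches an id in courses. Walk through each enrollment:
  - enrollment 1 (Quinn): course_id=NULL, no match -> dropped
  - enrollment 2 (Wendy): course_id=1 -> matches Databases
  - enrollment 3 (Victor): course_id=1 -> matches Databases
  - enrollment 4 (Chris): course_id=2 -> matches Chemistry
  - enrollment 5 (Rosa): course_id=NULL, no match -> dropped
So 2 of 5 rows are dropped.

SQL:
SELECT a.student, b.title AS course
FROM enrollments a
INNER JOIN courses b ON a.course_id = b.id

Result:
student | course   
--------+----------
Wendy   | Databases
Victor  | Databases
Chris   | Chemistry


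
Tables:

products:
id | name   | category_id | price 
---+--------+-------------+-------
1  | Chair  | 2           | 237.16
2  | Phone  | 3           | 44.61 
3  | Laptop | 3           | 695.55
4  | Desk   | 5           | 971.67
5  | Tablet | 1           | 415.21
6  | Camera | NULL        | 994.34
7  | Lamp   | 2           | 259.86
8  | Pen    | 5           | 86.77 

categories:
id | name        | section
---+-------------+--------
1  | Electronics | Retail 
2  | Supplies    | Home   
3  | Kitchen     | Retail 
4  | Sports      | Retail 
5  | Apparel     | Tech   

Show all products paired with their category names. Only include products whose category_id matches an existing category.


INNER JOIN keeps only products rows whose category_id matches an id in categories. Walk through each product:
  - product 1 (Chair): category_id=2 -> matches Supplies
  - product 2 (Phone): category_id=3 -> matches Kitchen
  - product 3 (Laptop): category_id=3 -> matches Kitchen
  - product 4 (Desk): category_id=5 -> matches Apparel
  - product 5 (Tablet): category_id=1 -> matches Electronics
  - product 6 (Camera): category_id=NULL, no match -> dropped
  - product 7 (Lamp): category_id=2 -> matches Supplies
  - product 8 (Pen): category_id=5 -> matches Apparel
So 1 of 8 rows is dropped.

SQL:
SELECT a.name, b.name AS category
FROM products a
INNER JOIN categories b ON a.category_id = b.id

Result:
name   | category   
-------+------------
Chair  | Supplies   
Phone  | Kitchen    
Laptop | Kitchen    
Desk   | Apparel    
Tablet | Electronics
Lamp   | Supplies   
Pen    | Apparel    


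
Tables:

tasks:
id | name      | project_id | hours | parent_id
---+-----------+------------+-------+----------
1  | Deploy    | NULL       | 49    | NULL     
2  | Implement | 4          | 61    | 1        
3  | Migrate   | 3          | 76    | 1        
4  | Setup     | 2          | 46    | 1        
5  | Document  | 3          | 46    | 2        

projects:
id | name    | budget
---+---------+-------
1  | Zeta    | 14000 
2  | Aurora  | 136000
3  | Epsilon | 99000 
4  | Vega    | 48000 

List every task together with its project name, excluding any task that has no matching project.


INNER JOIN keeps only tasks rows whose project_id matches an id in projects. Walk through each task:
  - task 1 (Deploy): project_id=NULL, no match -> dropped
  - task 2 (Implement): project_id=4 -> matches Vega
  - task 3 (Migrate): project_id=3 -> matches Epsilon
  - task 4 (Setup): project_id=2 -> matches Aurora
  - task 5 (Document): project_id=3 -> matches Epsilon
So 1 of 5 rows is dropped.

SQL:
SELECT a.name, b.name AS project
FROM tasks a
INNER JOIN projects b ON a.project_id = b.id

Result:
name      | project
----------+--------
Implement | Vega   
Migrate   | Epsilon
Setup     | Aurora 
Document  | Epsilon
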